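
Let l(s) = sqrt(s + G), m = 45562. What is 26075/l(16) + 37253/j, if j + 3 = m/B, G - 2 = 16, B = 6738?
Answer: 125505357/12674 + 26075*sqrt(34)/34 ≈ 14374.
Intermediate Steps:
G = 18 (G = 2 + 16 = 18)
l(s) = sqrt(18 + s) (l(s) = sqrt(s + 18) = sqrt(18 + s))
j = 12674/3369 (j = -3 + 45562/6738 = -3 + 45562*(1/6738) = -3 + 22781/3369 = 12674/3369 ≈ 3.7619)
26075/l(16) + 37253/j = 26075/(sqrt(18 + 16)) + 37253/(12674/3369) = 26075/(sqrt(34)) + 37253*(3369/12674) = 26075*(sqrt(34)/34) + 125505357/12674 = 26075*sqrt(34)/34 + 125505357/12674 = 125505357/12674 + 26075*sqrt(34)/34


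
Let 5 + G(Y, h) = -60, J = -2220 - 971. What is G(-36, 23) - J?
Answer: 3126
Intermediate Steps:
J = -3191
G(Y, h) = -65 (G(Y, h) = -5 - 60 = -65)
G(-36, 23) - J = -65 - 1*(-3191) = -65 + 3191 = 3126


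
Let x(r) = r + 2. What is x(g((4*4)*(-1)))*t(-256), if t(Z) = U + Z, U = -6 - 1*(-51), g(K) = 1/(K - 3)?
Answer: -7807/19 ≈ -410.89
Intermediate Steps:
g(K) = 1/(-3 + K)
x(r) = 2 + r
U = 45 (U = -6 + 51 = 45)
t(Z) = 45 + Z
x(g((4*4)*(-1)))*t(-256) = (2 + 1/(-3 + (4*4)*(-1)))*(45 - 256) = (2 + 1/(-3 + 16*(-1)))*(-211) = (2 + 1/(-3 - 16))*(-211) = (2 + 1/(-19))*(-211) = (2 - 1/19)*(-211) = (37/19)*(-211) = -7807/19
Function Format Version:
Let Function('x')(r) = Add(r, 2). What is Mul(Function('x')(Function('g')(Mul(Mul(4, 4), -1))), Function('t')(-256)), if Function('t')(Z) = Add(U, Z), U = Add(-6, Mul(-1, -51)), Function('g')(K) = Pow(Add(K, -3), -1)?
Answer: Rational(-7807, 19) ≈ -410.89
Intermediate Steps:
Function('g')(K) = Pow(Add(-3, K), -1)
Function('x')(r) = Add(2, r)
U = 45 (U = Add(-6, 51) = 45)
Function('t')(Z) = Add(45, Z)
Mul(Function('x')(Function('g')(Mul(Mul(4, 4), -1))), Function('t')(-256)) = Mul(Add(2, Pow(Add(-3, Mul(Mul(4, 4), -1)), -1)), Add(45, -256)) = Mul(Add(2, Pow(Add(-3, Mul(16, -1)), -1)), -211) = Mul(Add(2, Pow(Add(-3, -16), -1)), -211) = Mul(Add(2, Pow(-19, -1)), -211) = Mul(Add(2, Rational(-1, 19)), -211) = Mul(Rational(37, 19), -211) = Rational(-7807, 19)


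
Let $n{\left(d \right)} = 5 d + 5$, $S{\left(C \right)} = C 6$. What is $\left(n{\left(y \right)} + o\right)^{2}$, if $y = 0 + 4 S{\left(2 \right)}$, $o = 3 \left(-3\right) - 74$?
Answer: $26244$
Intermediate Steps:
$S{\left(C \right)} = 6 C$
$o = -83$ ($o = -9 - 74 = -83$)
$y = 48$ ($y = 0 + 4 \cdot 6 \cdot 2 = 0 + 4 \cdot 12 = 0 + 48 = 48$)
$n{\left(d \right)} = 5 + 5 d$
$\left(n{\left(y \right)} + o\right)^{2} = \left(\left(5 + 5 \cdot 48\right) - 83\right)^{2} = \left(\left(5 + 240\right) - 83\right)^{2} = \left(245 - 83\right)^{2} = 162^{2} = 26244$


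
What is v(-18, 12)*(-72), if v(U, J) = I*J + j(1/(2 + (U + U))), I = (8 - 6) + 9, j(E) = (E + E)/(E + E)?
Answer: -9576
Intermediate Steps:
j(E) = 1 (j(E) = (2*E)/((2*E)) = (2*E)*(1/(2*E)) = 1)
I = 11 (I = 2 + 9 = 11)
v(U, J) = 1 + 11*J (v(U, J) = 11*J + 1 = 1 + 11*J)
v(-18, 12)*(-72) = (1 + 11*12)*(-72) = (1 + 132)*(-72) = 133*(-72) = -9576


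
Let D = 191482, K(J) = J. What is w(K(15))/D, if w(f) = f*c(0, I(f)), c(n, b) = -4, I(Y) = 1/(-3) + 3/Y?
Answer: -30/95741 ≈ -0.00031335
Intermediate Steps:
I(Y) = -⅓ + 3/Y (I(Y) = 1*(-⅓) + 3/Y = -⅓ + 3/Y)
w(f) = -4*f (w(f) = f*(-4) = -4*f)
w(K(15))/D = -4*15/191482 = -60*1/191482 = -30/95741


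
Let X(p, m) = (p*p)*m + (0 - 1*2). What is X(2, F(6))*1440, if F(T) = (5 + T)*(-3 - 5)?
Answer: -509760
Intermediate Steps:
F(T) = -40 - 8*T (F(T) = (5 + T)*(-8) = -40 - 8*T)
X(p, m) = -2 + m*p**2 (X(p, m) = p**2*m + (0 - 2) = m*p**2 - 2 = -2 + m*p**2)
X(2, F(6))*1440 = (-2 + (-40 - 8*6)*2**2)*1440 = (-2 + (-40 - 48)*4)*1440 = (-2 - 88*4)*1440 = (-2 - 352)*1440 = -354*1440 = -509760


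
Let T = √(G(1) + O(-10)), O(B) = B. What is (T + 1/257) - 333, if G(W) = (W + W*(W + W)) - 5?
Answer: -85580/257 + 2*I*√3 ≈ -333.0 + 3.4641*I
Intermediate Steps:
G(W) = -5 + W + 2*W² (G(W) = (W + W*(2*W)) - 5 = (W + 2*W²) - 5 = -5 + W + 2*W²)
T = 2*I*√3 (T = √((-5 + 1 + 2*1²) - 10) = √((-5 + 1 + 2*1) - 10) = √((-5 + 1 + 2) - 10) = √(-2 - 10) = √(-12) = 2*I*√3 ≈ 3.4641*I)
(T + 1/257) - 333 = (2*I*√3 + 1/257) - 333 = (1/257 + 2*I*√3) - 333 = -85580/257 + 2*I*√3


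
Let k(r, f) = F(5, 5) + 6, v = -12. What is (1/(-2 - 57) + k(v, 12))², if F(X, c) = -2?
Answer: 55225/3481 ≈ 15.865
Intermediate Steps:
k(r, f) = 4 (k(r, f) = -2 + 6 = 4)
(1/(-2 - 57) + k(v, 12))² = (1/(-2 - 57) + 4)² = (1/(-59) + 4)² = (-1/59 + 4)² = (235/59)² = 55225/3481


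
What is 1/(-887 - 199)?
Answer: -1/1086 ≈ -0.00092081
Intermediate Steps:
1/(-887 - 199) = 1/(-1086) = -1/1086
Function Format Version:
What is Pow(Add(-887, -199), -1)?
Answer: Rational(-1, 1086) ≈ -0.00092081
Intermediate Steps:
Pow(Add(-887, -199), -1) = Pow(-1086, -1) = Rational(-1, 1086)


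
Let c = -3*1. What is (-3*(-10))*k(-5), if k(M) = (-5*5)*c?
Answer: 2250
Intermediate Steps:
c = -3
k(M) = 75 (k(M) = -5*5*(-3) = -25*(-3) = 75)
(-3*(-10))*k(-5) = -3*(-10)*75 = 30*75 = 2250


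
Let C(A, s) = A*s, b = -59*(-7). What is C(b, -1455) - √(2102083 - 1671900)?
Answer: -600915 - √430183 ≈ -6.0157e+5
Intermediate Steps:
b = 413
C(b, -1455) - √(2102083 - 1671900) = 413*(-1455) - √(2102083 - 1671900) = -600915 - √430183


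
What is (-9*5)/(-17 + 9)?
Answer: 45/8 ≈ 5.6250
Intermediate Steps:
(-9*5)/(-17 + 9) = -3*15/(-8) = -45*(-⅛) = 45/8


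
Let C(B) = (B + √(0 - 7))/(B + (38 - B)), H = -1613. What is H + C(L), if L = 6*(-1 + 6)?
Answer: -30632/19 + I*√7/38 ≈ -1612.2 + 0.069625*I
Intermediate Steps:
L = 30 (L = 6*5 = 30)
C(B) = B/38 + I*√7/38 (C(B) = (B + √(-7))/38 = (B + I*√7)*(1/38) = B/38 + I*√7/38)
H + C(L) = -1613 + ((1/38)*30 + I*√7/38) = -1613 + (15/19 + I*√7/38) = -30632/19 + I*√7/38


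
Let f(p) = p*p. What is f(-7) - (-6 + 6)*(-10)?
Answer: 49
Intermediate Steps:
f(p) = p²
f(-7) - (-6 + 6)*(-10) = (-7)² - (-6 + 6)*(-10) = 49 - 0*(-10) = 49 - 1*0 = 49 + 0 = 49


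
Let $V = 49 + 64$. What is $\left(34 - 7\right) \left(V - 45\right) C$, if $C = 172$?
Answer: $315792$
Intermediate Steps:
$V = 113$
$\left(34 - 7\right) \left(V - 45\right) C = \left(34 - 7\right) \left(113 - 45\right) 172 = 27 \cdot 68 \cdot 172 = 1836 \cdot 172 = 315792$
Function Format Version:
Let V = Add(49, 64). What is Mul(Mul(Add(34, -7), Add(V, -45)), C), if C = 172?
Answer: 315792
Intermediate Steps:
V = 113
Mul(Mul(Add(34, -7), Add(V, -45)), C) = Mul(Mul(Add(34, -7), Add(113, -45)), 172) = Mul(Mul(27, 68), 172) = Mul(1836, 172) = 315792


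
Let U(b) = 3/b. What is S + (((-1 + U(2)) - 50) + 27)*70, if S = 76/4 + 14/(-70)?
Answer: -7781/5 ≈ -1556.2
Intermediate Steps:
S = 94/5 (S = 76*(1/4) + 14*(-1/70) = 19 - 1/5 = 94/5 ≈ 18.800)
S + (((-1 + U(2)) - 50) + 27)*70 = 94/5 + (((-1 + 3/2) - 50) + 27)*70 = 94/5 + ((1/2 - 50) + 27)*70 = 94/5 + (-99/2 + 27)*70 = 94/5 - 45/2*70 = 94/5 - 1575 = -7781/5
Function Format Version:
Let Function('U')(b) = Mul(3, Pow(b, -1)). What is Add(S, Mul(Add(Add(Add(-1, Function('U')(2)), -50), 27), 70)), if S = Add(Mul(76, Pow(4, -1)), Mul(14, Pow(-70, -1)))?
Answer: Rational(-7781, 5) ≈ -1556.2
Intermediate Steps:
S = Rational(94, 5) (S = Add(Mul(76, Rational(1, 4)), Mul(14, Rational(-1, 70))) = Add(19, Rational(-1, 5)) = Rational(94, 5) ≈ 18.800)
Add(S, Mul(Add(Add(Add(-1, Function('U')(2)), -50), 27), 70)) = Add(Rational(94, 5), Mul(Add(Add(Add(-1, Mul(3, Pow(2, -1))), -50), 27), 70)) = Add(Rational(94, 5), Mul(Add(Add(Add(-1, Mul(3, Rational(1, 2))), -50), 27), 70)) = Add(Rational(94, 5), Mul(Add(Add(Add(-1, Rational(3, 2)), -50), 27), 70)) = Add(Rational(94, 5), Mul(Add(Add(Rational(1, 2), -50), 27), 70)) = Add(Rational(94, 5), Mul(Add(Rational(-99, 2), 27), 70)) = Add(Rational(94, 5), Mul(Rational(-45, 2), 70)) = Add(Rational(94, 5), -1575) = Rational(-7781, 5)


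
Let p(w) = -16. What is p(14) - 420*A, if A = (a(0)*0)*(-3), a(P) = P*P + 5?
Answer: -16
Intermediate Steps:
a(P) = 5 + P**2 (a(P) = P**2 + 5 = 5 + P**2)
A = 0 (A = ((5 + 0**2)*0)*(-3) = ((5 + 0)*0)*(-3) = (5*0)*(-3) = 0*(-3) = 0)
p(14) - 420*A = -16 - 420*0 = -16 + 0 = -16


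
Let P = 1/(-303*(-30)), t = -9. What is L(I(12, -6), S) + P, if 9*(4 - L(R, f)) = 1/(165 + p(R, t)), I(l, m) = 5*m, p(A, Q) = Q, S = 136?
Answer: 2835653/709020 ≈ 3.9994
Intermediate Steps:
L(R, f) = 5615/1404 (L(R, f) = 4 - 1/(9*(165 - 9)) = 4 - ⅑/156 = 4 - ⅑*1/156 = 4 - 1/1404 = 5615/1404)
P = 1/9090 ≈ 0.00011001
L(I(12, -6), S) + P = 5615/1404 + 1/9090 = 2835653/709020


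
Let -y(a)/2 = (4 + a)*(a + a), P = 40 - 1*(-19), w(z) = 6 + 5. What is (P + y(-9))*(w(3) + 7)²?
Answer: -39204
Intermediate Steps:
w(z) = 11
P = 59 (P = 40 + 19 = 59)
y(a) = -4*a*(4 + a) (y(a) = -2*(4 + a)*(a + a) = -2*(4 + a)*2*a = -4*a*(4 + a))
(P + y(-9))*(w(3) + 7)² = (59 - 4*(-9)*(4 - 9))*(11 + 7)² = (59 - 4*(-9)*(-5))*18² = (59 - 180)*324 = -121*324 = -39204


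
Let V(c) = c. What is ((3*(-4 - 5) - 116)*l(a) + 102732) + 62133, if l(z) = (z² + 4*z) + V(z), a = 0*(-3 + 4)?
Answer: 164865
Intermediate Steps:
a = 0 (a = 0*1 = 0)
l(z) = z² + 5*z (l(z) = (z² + 4*z) + z = z² + 5*z)
((3*(-4 - 5) - 116)*l(a) + 102732) + 62133 = ((3*(-4 - 5) - 116)*(0*(5 + 0)) + 102732) + 62133 = ((3*(-9) - 116)*(0*5) + 102732) + 62133 = ((-27 - 116)*0 + 102732) + 62133 = (-143*0 + 102732) + 62133 = (0 + 102732) + 62133 = 102732 + 62133 = 164865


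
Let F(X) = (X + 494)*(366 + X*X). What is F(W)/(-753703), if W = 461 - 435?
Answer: -541840/753703 ≈ -0.71890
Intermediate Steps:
W = 26
F(X) = (366 + X²)*(494 + X) (F(X) = (494 + X)*(366 + X²) = (366 + X²)*(494 + X))
F(W)/(-753703) = (180804 + 26³ + 366*26 + 494*26²)/(-753703) = (180804 + 17576 + 9516 + 494*676)*(-1/753703) = (180804 + 17576 + 9516 + 333944)*(-1/753703) = 541840*(-1/753703) = -541840/753703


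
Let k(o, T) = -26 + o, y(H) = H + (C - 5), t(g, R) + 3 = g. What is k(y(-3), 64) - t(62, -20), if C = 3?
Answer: -90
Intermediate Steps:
t(g, R) = -3 + g
y(H) = -2 + H (y(H) = H + (3 - 5) = H - 2 = -2 + H)
k(y(-3), 64) - t(62, -20) = (-26 + (-2 - 3)) - (-3 + 62) = (-26 - 5) - 1*59 = -31 - 59 = -90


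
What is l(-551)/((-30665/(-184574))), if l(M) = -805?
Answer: -29716414/6133 ≈ -4845.3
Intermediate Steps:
l(-551)/((-30665/(-184574))) = -805/((-30665/(-184574))) = -805/((-30665*(-1/184574))) = -805/30665/184574 = -805*184574/30665 = -29716414/6133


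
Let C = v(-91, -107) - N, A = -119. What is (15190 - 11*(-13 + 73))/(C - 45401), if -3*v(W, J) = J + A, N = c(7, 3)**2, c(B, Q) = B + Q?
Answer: -43590/136277 ≈ -0.31986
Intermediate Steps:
N = 100 (N = (7 + 3)**2 = 10**2 = 100)
v(W, J) = 119/3 - J/3 (v(W, J) = -(J - 119)/3 = -(-119 + J)/3 = 119/3 - J/3)
C = -74/3 (C = (119/3 - 1/3*(-107)) - 1*100 = (119/3 + 107/3) - 100 = 226/3 - 100 = -74/3 ≈ -24.667)
(15190 - 11*(-13 + 73))/(C - 45401) = (15190 - 11*(-13 + 73))/(-74/3 - 45401) = (15190 - 11*60)/(-136277/3) = (15190 - 660)*(-3/136277) = 14530*(-3/136277) = -43590/136277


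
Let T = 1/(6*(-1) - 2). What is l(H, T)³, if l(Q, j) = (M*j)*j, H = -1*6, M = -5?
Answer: -125/262144 ≈ -0.00047684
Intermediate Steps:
H = -6
T = -⅛ (T = 1/(-6 - 2) = 1/(-8) = -⅛ ≈ -0.12500)
l(Q, j) = -5*j² (l(Q, j) = (-5*j)*j = -5*j²)
l(H, T)³ = (-5*(-⅛)²)³ = (-5*1/64)³ = (-5/64)³ = -125/262144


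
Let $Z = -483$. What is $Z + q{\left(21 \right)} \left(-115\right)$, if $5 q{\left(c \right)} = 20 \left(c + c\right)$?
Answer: $-19803$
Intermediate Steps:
$q{\left(c \right)} = 8 c$ ($q{\left(c \right)} = \frac{20 \left(c + c\right)}{5} = \frac{20 \cdot 2 c}{5} = \frac{40 c}{5} = 8 c$)
$Z + q{\left(21 \right)} \left(-115\right) = -483 + 8 \cdot 21 \left(-115\right) = -483 + 168 \left(-115\right) = -483 - 19320 = -19803$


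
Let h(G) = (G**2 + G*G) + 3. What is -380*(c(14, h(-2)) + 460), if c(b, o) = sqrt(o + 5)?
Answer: -176320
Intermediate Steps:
h(G) = 3 + 2*G**2 (h(G) = (G**2 + G**2) + 3 = 2*G**2 + 3 = 3 + 2*G**2)
c(b, o) = sqrt(5 + o)
-380*(c(14, h(-2)) + 460) = -380*(sqrt(5 + (3 + 2*(-2)**2)) + 460) = -380*(sqrt(5 + (3 + 2*4)) + 460) = -380*(sqrt(5 + (3 + 8)) + 460) = -380*(sqrt(5 + 11) + 460) = -380*(sqrt(16) + 460) = -380*(4 + 460) = -380*464 = -176320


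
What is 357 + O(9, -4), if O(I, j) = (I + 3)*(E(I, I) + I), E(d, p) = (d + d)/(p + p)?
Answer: 477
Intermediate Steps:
E(d, p) = d/p (E(d, p) = (2*d)/((2*p)) = (2*d)*(1/(2*p)) = d/p)
O(I, j) = (1 + I)*(3 + I) (O(I, j) = (I + 3)*(I/I + I) = (3 + I)*(1 + I) = (1 + I)*(3 + I))
357 + O(9, -4) = 357 + (3 + 9² + 4*9) = 357 + (3 + 81 + 36) = 357 + 120 = 477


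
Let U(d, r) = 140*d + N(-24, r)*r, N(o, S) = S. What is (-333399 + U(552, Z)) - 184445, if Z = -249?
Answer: -378563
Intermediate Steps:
U(d, r) = r² + 140*d (U(d, r) = 140*d + r*r = 140*d + r² = r² + 140*d)
(-333399 + U(552, Z)) - 184445 = (-333399 + ((-249)² + 140*552)) - 184445 = (-333399 + (62001 + 77280)) - 184445 = (-333399 + 139281) - 184445 = -194118 - 184445 = -378563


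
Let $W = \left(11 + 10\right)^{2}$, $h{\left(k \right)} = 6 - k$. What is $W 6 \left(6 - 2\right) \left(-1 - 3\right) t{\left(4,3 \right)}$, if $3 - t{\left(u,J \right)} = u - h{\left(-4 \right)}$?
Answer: $-381024$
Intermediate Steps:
$t{\left(u,J \right)} = 13 - u$ ($t{\left(u,J \right)} = 3 - \left(u - \left(6 - -4\right)\right) = 3 - \left(u - \left(6 + 4\right)\right) = 3 - \left(u - 10\right) = 3 - \left(-10 + u\right) = 13 - u$)
$W = 441$ ($W = 21^{2} = 441$)
$W 6 \left(6 - 2\right) \left(-1 - 3\right) t{\left(4,3 \right)} = 441 \cdot 6 \left(6 - 2\right) \left(-1 - 3\right) \left(13 - 4\right) = 441 \cdot 6 \cdot 4 \left(-4\right) \left(13 - 4\right) = 441 \cdot 6 \left(-16\right) 9 = 441 \left(\left(-96\right) 9\right) = 441 \left(-864\right) = -381024$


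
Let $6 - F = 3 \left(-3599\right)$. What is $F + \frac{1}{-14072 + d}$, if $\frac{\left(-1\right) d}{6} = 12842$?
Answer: $\frac{984412571}{91124} \approx 10803.0$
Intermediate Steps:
$d = -77052$ ($d = \left(-6\right) 12842 = -77052$)
$F = 10803$ ($F = 6 - 3 \left(-3599\right) = 6 - -10797 = 6 + 10797 = 10803$)
$F + \frac{1}{-14072 + d} = 10803 + \frac{1}{-14072 - 77052} = 10803 + \frac{1}{-91124} = 10803 - \frac{1}{91124} = \frac{984412571}{91124}$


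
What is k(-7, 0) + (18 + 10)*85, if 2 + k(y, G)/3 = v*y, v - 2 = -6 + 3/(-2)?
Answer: 4979/2 ≈ 2489.5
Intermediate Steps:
v = -11/2 (v = 2 + (-6 + 3/(-2)) = 2 + (-6 + 3*(-½)) = 2 + (-6 - 3/2) = 2 - 15/2 = -11/2 ≈ -5.5000)
k(y, G) = -6 - 33*y/2 (k(y, G) = -6 + 3*(-11*y/2) = -6 - 33*y/2)
k(-7, 0) + (18 + 10)*85 = (-6 - 33/2*(-7)) + (18 + 10)*85 = (-6 + 231/2) + 28*85 = 219/2 + 2380 = 4979/2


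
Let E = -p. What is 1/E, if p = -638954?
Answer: 1/638954 ≈ 1.5651e-6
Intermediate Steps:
E = 638954 (E = -1*(-638954) = 638954)
1/E = 1/638954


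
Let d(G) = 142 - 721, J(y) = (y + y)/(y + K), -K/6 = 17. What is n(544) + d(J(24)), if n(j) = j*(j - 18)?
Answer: 285565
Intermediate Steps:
n(j) = j*(-18 + j)
K = -102 (K = -6*17 = -102)
J(y) = 2*y/(-102 + y) (J(y) = (y + y)/(y - 102) = (2*y)/(-102 + y) = 2*y/(-102 + y))
d(G) = -579
n(544) + d(J(24)) = 544*(-18 + 544) - 579 = 544*526 - 579 = 286144 - 579 = 285565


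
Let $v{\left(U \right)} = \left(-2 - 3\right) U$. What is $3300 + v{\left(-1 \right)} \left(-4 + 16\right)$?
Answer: $3360$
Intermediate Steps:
$v{\left(U \right)} = - 5 U$
$3300 + v{\left(-1 \right)} \left(-4 + 16\right) = 3300 + \left(-5\right) \left(-1\right) \left(-4 + 16\right) = 3300 + 5 \cdot 12 = 3300 + 60 = 3360$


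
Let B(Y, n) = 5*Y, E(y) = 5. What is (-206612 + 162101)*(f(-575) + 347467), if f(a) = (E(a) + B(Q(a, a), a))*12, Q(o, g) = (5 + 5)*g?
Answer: -112479297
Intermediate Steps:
Q(o, g) = 10*g
f(a) = 60 + 600*a (f(a) = (5 + 5*(10*a))*12 = (5 + 50*a)*12 = 60 + 600*a)
(-206612 + 162101)*(f(-575) + 347467) = (-206612 + 162101)*((60 + 600*(-575)) + 347467) = -44511*((60 - 345000) + 347467) = -44511*(-344940 + 347467) = -44511*2527 = -112479297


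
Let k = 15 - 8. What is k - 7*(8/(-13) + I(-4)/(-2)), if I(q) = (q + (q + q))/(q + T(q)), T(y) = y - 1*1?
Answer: 623/39 ≈ 15.974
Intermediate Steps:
T(y) = -1 + y (T(y) = y - 1 = -1 + y)
I(q) = 3*q/(-1 + 2*q) (I(q) = (q + (q + q))/(q + (-1 + q)) = (q + 2*q)/(-1 + 2*q) = (3*q)/(-1 + 2*q) = 3*q/(-1 + 2*q))
k = 7
k - 7*(8/(-13) + I(-4)/(-2)) = 7 - 7*(8/(-13) + (3*(-4)/(-1 + 2*(-4)))/(-2)) = 7 - 7*(8*(-1/13) + (3*(-4)/(-1 - 8))*(-1/2)) = 7 - 7*(-8/13 + (3*(-4)/(-9))*(-1/2)) = 7 - 7*(-8/13 + (3*(-4)*(-1/9))*(-1/2)) = 7 - 7*(-8/13 + (4/3)*(-1/2)) = 7 - 7*(-8/13 - 2/3) = 7 - 7*(-50/39) = 7 + 350/39 = 623/39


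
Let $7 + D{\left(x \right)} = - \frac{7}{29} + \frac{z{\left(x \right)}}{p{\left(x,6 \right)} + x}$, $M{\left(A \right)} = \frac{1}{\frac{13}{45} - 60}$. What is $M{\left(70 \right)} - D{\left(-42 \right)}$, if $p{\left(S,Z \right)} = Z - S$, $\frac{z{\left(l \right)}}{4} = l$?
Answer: $\frac{2744809}{77923} \approx 35.225$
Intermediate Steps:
$M{\left(A \right)} = - \frac{45}{2687}$ ($M{\left(A \right)} = \frac{1}{13 \cdot \frac{1}{45} - 60} = \frac{1}{\frac{13}{45} - 60} = \frac{1}{- \frac{2687}{45}} = - \frac{45}{2687}$)
$z{\left(l \right)} = 4 l$
$D{\left(x \right)} = - \frac{210}{29} + \frac{2 x}{3}$ ($D{\left(x \right)} = -7 + \left(- \frac{7}{29} + \frac{4 x}{\left(6 - x\right) + x}\right) = -7 + \left(\left(-7\right) \frac{1}{29} + \frac{4 x}{6}\right) = -7 + \left(- \frac{7}{29} + 4 x \frac{1}{6}\right) = -7 + \left(- \frac{7}{29} + \frac{2 x}{3}\right) = - \frac{210}{29} + \frac{2 x}{3}$)
$M{\left(70 \right)} - D{\left(-42 \right)} = - \frac{45}{2687} - \left(- \frac{210}{29} + \frac{2}{3} \left(-42\right)\right) = - \frac{45}{2687} - \left(- \frac{210}{29} - 28\right) = - \frac{45}{2687} - - \frac{1022}{29} = - \frac{45}{2687} + \frac{1022}{29} = \frac{2744809}{77923}$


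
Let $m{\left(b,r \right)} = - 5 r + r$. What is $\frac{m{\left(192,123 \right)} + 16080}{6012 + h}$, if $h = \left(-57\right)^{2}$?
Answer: $\frac{1732}{1029} \approx 1.6832$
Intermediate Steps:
$m{\left(b,r \right)} = - 4 r$
$h = 3249$
$\frac{m{\left(192,123 \right)} + 16080}{6012 + h} = \frac{\left(-4\right) 123 + 16080}{6012 + 3249} = \frac{-492 + 16080}{9261} = 15588 \cdot \frac{1}{9261} = \frac{1732}{1029}$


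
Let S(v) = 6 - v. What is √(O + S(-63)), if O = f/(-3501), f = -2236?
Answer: √94840145/1167 ≈ 8.3450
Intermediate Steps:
O = 2236/3501 (O = -2236/(-3501) = -2236*(-1/3501) = 2236/3501 ≈ 0.63867)
√(O + S(-63)) = √(2236/3501 + (6 - 1*(-63))) = √(2236/3501 + (6 + 63)) = √(2236/3501 + 69) = √(243805/3501) = √94840145/1167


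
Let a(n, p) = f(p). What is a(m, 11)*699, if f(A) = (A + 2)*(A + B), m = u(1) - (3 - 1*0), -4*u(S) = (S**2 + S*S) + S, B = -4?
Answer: 63609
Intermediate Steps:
u(S) = -S**2/2 - S/4 (u(S) = -((S**2 + S*S) + S)/4 = -((S**2 + S**2) + S)/4 = -(2*S**2 + S)/4 = -(S + 2*S**2)/4 = -S**2/2 - S/4)
m = -15/4 (m = -1/4*1*(1 + 2*1) - (3 - 1*0) = -1/4*1*(1 + 2) - (3 + 0) = -1/4*1*3 - 1*3 = -3/4 - 3 = -15/4 ≈ -3.7500)
f(A) = (-4 + A)*(2 + A) (f(A) = (A + 2)*(A - 4) = (2 + A)*(-4 + A) = (-4 + A)*(2 + A))
a(n, p) = -8 + p**2 - 2*p
a(m, 11)*699 = (-8 + 11**2 - 2*11)*699 = (-8 + 121 - 22)*699 = 91*699 = 63609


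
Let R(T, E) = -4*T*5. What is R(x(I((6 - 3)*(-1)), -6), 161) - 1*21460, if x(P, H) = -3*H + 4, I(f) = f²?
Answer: -21900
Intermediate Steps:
x(P, H) = 4 - 3*H
R(T, E) = -20*T
R(x(I((6 - 3)*(-1)), -6), 161) - 1*21460 = -20*(4 - 3*(-6)) - 1*21460 = -20*(4 + 18) - 21460 = -20*22 - 21460 = -440 - 21460 = -21900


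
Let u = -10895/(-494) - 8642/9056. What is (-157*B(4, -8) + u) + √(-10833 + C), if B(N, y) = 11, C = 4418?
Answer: -1907905439/1118416 + I*√6415 ≈ -1705.9 + 80.094*I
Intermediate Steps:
u = 23598993/1118416 (u = -10895*(-1/494) - 8642*1/9056 = 10895/494 - 4321/4528 = 23598993/1118416 ≈ 21.100)
(-157*B(4, -8) + u) + √(-10833 + C) = (-157*11 + 23598993/1118416) + √(-10833 + 4418) = (-1727 + 23598993/1118416) + √(-6415) = -1907905439/1118416 + I*√6415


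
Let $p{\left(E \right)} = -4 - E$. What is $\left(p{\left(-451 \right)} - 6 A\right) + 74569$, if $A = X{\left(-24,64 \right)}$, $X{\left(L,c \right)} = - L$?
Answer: $74872$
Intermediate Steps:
$A = 24$ ($A = \left(-1\right) \left(-24\right) = 24$)
$\left(p{\left(-451 \right)} - 6 A\right) + 74569 = \left(\left(-4 - -451\right) - 144\right) + 74569 = \left(\left(-4 + 451\right) - 144\right) + 74569 = \left(447 - 144\right) + 74569 = 303 + 74569 = 74872$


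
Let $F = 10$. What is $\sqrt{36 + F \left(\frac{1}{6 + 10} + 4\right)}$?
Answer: $\frac{\sqrt{1226}}{4} \approx 8.7536$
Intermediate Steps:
$\sqrt{36 + F \left(\frac{1}{6 + 10} + 4\right)} = \sqrt{36 + 10 \left(\frac{1}{6 + 10} + 4\right)} = \sqrt{36 + 10 \left(\frac{1}{16} + 4\right)} = \sqrt{36 + 10 \cdot \frac{65}{16}} = \sqrt{36 + \frac{325}{8}} = \sqrt{\frac{613}{8}} = \frac{\sqrt{1226}}{4}$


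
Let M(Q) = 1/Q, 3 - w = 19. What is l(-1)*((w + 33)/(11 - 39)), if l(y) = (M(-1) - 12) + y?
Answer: 17/2 ≈ 8.5000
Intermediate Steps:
w = -16 (w = 3 - 1*19 = 3 - 19 = -16)
M(Q) = 1/Q
l(y) = -13 + y (l(y) = (1/(-1) - 12) + y = (-1 - 12) + y = -13 + y)
l(-1)*((w + 33)/(11 - 39)) = (-13 - 1)*((-16 + 33)/(11 - 39)) = -238/(-28) = -238*(-1)/28 = -14*(-17/28) = 17/2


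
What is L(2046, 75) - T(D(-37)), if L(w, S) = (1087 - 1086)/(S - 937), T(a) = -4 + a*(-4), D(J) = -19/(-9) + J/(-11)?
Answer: 2210069/85338 ≈ 25.898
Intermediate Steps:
D(J) = 19/9 - J/11 (D(J) = -19*(-⅑) + J*(-1/11) = 19/9 - J/11)
T(a) = -4 - 4*a
L(w, S) = 1/(-937 + S)
L(2046, 75) - T(D(-37)) = 1/(-937 + 75) - (-4 - 4*(19/9 - 1/11*(-37))) = 1/(-862) - (-4 - 4*(19/9 + 37/11)) = -1/862 - (-4 - 4*542/99) = -1/862 - (-4 - 2168/99) = -1/862 - 1*(-2564/99) = -1/862 + 2564/99 = 2210069/85338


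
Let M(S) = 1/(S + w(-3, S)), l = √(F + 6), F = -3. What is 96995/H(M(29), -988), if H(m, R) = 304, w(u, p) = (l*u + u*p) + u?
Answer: 5105/16 ≈ 319.06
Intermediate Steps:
l = √3 (l = √(-3 + 6) = √3 ≈ 1.7320)
w(u, p) = u + p*u + u*√3 (w(u, p) = (√3*u + u*p) + u = (u*√3 + p*u) + u = (p*u + u*√3) + u = u + p*u + u*√3)
M(S) = 1/(-3 - 3*√3 - 2*S) (M(S) = 1/(S - 3*(1 + S + √3)) = 1/(S + (-3 - 3*S - 3*√3)) = 1/(-3 - 3*√3 - 2*S))
96995/H(M(29), -988) = 96995/304 = 96995*(1/304) = 5105/16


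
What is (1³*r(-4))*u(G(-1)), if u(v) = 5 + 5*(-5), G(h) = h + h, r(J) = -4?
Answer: 80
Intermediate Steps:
G(h) = 2*h
u(v) = -20 (u(v) = 5 - 25 = -20)
(1³*r(-4))*u(G(-1)) = (1³*(-4))*(-20) = (1*(-4))*(-20) = -4*(-20) = 80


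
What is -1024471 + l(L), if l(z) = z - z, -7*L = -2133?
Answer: -1024471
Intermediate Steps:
L = 2133/7 (L = -1/7*(-2133) = 2133/7 ≈ 304.71)
l(z) = 0
-1024471 + l(L) = -1024471 + 0 = -1024471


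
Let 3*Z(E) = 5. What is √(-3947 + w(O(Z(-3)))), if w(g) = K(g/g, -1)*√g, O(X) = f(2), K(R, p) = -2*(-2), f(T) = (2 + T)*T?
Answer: √(-3947 + 8*√2) ≈ 62.735*I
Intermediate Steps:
f(T) = T*(2 + T)
K(R, p) = 4
Z(E) = 5/3 (Z(E) = (⅓)*5 = 5/3)
O(X) = 8 (O(X) = 2*(2 + 2) = 2*4 = 8)
w(g) = 4*√g
√(-3947 + w(O(Z(-3)))) = √(-3947 + 4*√8) = √(-3947 + 4*(2*√2)) = √(-3947 + 8*√2)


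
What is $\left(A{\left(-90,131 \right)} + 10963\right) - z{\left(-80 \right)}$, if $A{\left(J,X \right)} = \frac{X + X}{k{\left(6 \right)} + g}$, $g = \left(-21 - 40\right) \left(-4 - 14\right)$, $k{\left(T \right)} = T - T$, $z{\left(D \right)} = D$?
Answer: $\frac{6062738}{549} \approx 11043.0$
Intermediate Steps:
$k{\left(T \right)} = 0$
$g = 1098$ ($g = \left(-61\right) \left(-18\right) = 1098$)
$A{\left(J,X \right)} = \frac{X}{549}$ ($A{\left(J,X \right)} = \frac{X + X}{0 + 1098} = \frac{2 X}{1098} = 2 X \frac{1}{1098} = \frac{X}{549}$)
$\left(A{\left(-90,131 \right)} + 10963\right) - z{\left(-80 \right)} = \left(\frac{1}{549} \cdot 131 + 10963\right) - -80 = \left(\frac{131}{549} + 10963\right) + 80 = \frac{6018818}{549} + 80 = \frac{6062738}{549}$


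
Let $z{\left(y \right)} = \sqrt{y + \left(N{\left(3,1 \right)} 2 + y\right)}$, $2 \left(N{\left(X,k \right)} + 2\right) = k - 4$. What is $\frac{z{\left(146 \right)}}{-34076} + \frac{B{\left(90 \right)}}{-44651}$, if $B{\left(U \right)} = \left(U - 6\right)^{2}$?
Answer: $- \frac{7056}{44651} - \frac{\sqrt{285}}{34076} \approx -0.15852$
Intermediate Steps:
$N{\left(X,k \right)} = -4 + \frac{k}{2}$ ($N{\left(X,k \right)} = -2 + \frac{k - 4}{2} = -2 + \frac{-4 + k}{2} = -2 + \left(-2 + \frac{k}{2}\right) = -4 + \frac{k}{2}$)
$B{\left(U \right)} = \left(-6 + U\right)^{2}$
$z{\left(y \right)} = \sqrt{-7 + 2 y}$ ($z{\left(y \right)} = \sqrt{y + \left(\left(-4 + \frac{1}{2} \cdot 1\right) 2 + y\right)} = \sqrt{y + \left(\left(-4 + \frac{1}{2}\right) 2 + y\right)} = \sqrt{y + \left(\left(- \frac{7}{2}\right) 2 + y\right)} = \sqrt{y + \left(-7 + y\right)} = \sqrt{-7 + 2 y}$)
$\frac{z{\left(146 \right)}}{-34076} + \frac{B{\left(90 \right)}}{-44651} = \frac{\sqrt{-7 + 2 \cdot 146}}{-34076} + \frac{\left(-6 + 90\right)^{2}}{-44651} = \sqrt{-7 + 292} \left(- \frac{1}{34076}\right) + 84^{2} \left(- \frac{1}{44651}\right) = \sqrt{285} \left(- \frac{1}{34076}\right) + 7056 \left(- \frac{1}{44651}\right) = - \frac{\sqrt{285}}{34076} - \frac{7056}{44651} = - \frac{7056}{44651} - \frac{\sqrt{285}}{34076}$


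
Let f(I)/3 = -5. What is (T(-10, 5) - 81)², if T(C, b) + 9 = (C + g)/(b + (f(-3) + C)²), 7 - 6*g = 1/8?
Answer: 296376804025/36578304 ≈ 8102.5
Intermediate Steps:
f(I) = -15 (f(I) = 3*(-5) = -15)
g = 55/48 (g = 7/6 - ⅙/8 = 7/6 - ⅙*⅛ = 7/6 - 1/48 = 55/48 ≈ 1.1458)
T(C, b) = -9 + (55/48 + C)/(b + (-15 + C)²) (T(C, b) = -9 + (C + 55/48)/(b + (-15 + C)²) = -9 + (55/48 + C)/(b + (-15 + C)²))
(T(-10, 5) - 81)² = ((55/48 - 10 - 9*5 - 9*(-15 - 10)²)/(5 + (-15 - 10)²) - 81)² = ((55/48 - 10 - 45 - 9*(-25)²)/(5 + (-25)²) - 81)² = ((55/48 - 10 - 45 - 9*625)/(5 + 625) - 81)² = ((55/48 - 10 - 45 - 5625)/630 - 81)² = ((1/630)*(-272585/48) - 81)² = (-54517/6048 - 81)² = (-544405/6048)² = 296376804025/36578304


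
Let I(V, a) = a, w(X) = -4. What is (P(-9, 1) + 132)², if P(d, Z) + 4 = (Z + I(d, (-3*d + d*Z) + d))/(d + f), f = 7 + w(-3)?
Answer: 143641/9 ≈ 15960.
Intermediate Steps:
f = 3 (f = 7 - 4 = 3)
P(d, Z) = -4 + (Z - 2*d + Z*d)/(3 + d) (P(d, Z) = -4 + (Z + ((-3*d + d*Z) + d))/(d + 3) = -4 + (Z + ((-3*d + Z*d) + d))/(3 + d) = -4 + (Z + (-2*d + Z*d))/(3 + d) = -4 + (Z - 2*d + Z*d)/(3 + d))
(P(-9, 1) + 132)² = ((-12 + 1 - 6*(-9) + 1*(-9))/(3 - 9) + 132)² = ((-12 + 1 + 54 - 9)/(-6) + 132)² = (-⅙*34 + 132)² = (-17/3 + 132)² = (379/3)² = 143641/9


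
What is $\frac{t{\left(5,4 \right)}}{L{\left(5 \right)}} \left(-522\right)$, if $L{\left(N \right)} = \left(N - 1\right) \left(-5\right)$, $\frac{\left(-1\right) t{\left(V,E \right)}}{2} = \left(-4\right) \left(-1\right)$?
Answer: $- \frac{1044}{5} \approx -208.8$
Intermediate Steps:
$t{\left(V,E \right)} = -8$ ($t{\left(V,E \right)} = - 2 \left(\left(-4\right) \left(-1\right)\right) = \left(-2\right) 4 = -8$)
$L{\left(N \right)} = 5 - 5 N$ ($L{\left(N \right)} = \left(-1 + N\right) \left(-5\right) = 5 - 5 N$)
$\frac{t{\left(5,4 \right)}}{L{\left(5 \right)}} \left(-522\right) = - \frac{8}{5 - 25} \left(-522\right) = - \frac{8}{-20} \left(-522\right) = \left(-8\right) \left(- \frac{1}{20}\right) \left(-522\right) = \frac{2}{5} \left(-522\right) = - \frac{1044}{5}$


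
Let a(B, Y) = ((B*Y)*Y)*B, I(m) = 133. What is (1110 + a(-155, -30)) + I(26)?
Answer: 21623743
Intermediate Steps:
a(B, Y) = B²*Y² (a(B, Y) = (B*Y²)*B = B²*Y²)
(1110 + a(-155, -30)) + I(26) = (1110 + (-155)²*(-30)²) + 133 = (1110 + 24025*900) + 133 = (1110 + 21622500) + 133 = 21623610 + 133 = 21623743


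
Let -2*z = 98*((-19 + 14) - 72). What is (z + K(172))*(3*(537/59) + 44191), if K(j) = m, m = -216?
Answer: 9279786160/59 ≈ 1.5728e+8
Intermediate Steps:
K(j) = -216
z = 3773 (z = -49*((-19 + 14) - 72) = -49*(-5 - 72) = -49*(-77) = -½*(-7546) = 3773)
(z + K(172))*(3*(537/59) + 44191) = (3773 - 216)*(3*(537/59) + 44191) = 3557*(3*(537*(1/59)) + 44191) = 3557*(3*(537/59) + 44191) = 3557*(1611/59 + 44191) = 3557*(2608880/59) = 9279786160/59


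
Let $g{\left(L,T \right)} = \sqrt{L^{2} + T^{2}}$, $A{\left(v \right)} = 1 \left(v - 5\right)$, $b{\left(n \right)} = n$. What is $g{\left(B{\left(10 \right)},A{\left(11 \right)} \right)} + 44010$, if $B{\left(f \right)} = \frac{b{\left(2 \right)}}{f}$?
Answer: $44010 + \frac{\sqrt{901}}{5} \approx 44016.0$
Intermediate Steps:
$B{\left(f \right)} = \frac{2}{f}$
$A{\left(v \right)} = -5 + v$ ($A{\left(v \right)} = 1 \left(-5 + v\right) = -5 + v$)
$g{\left(B{\left(10 \right)},A{\left(11 \right)} \right)} + 44010 = \sqrt{\left(\frac{2}{10}\right)^{2} + \left(-5 + 11\right)^{2}} + 44010 = \sqrt{\left(2 \cdot \frac{1}{10}\right)^{2} + 6^{2}} + 44010 = \sqrt{\left(\frac{1}{5}\right)^{2} + 36} + 44010 = \sqrt{\frac{1}{25} + 36} + 44010 = \sqrt{\frac{901}{25}} + 44010 = \frac{\sqrt{901}}{5} + 44010 = 44010 + \frac{\sqrt{901}}{5}$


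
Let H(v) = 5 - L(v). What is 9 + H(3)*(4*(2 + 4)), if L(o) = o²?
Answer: -87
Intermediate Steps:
H(v) = 5 - v²
9 + H(3)*(4*(2 + 4)) = 9 + (5 - 1*3²)*(4*(2 + 4)) = 9 + (5 - 1*9)*(4*6) = 9 + (5 - 9)*24 = 9 - 4*24 = 9 - 96 = -87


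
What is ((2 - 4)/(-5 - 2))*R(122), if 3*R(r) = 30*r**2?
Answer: 297680/7 ≈ 42526.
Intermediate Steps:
R(r) = 10*r**2 (R(r) = (30*r**2)/3 = 10*r**2)
((2 - 4)/(-5 - 2))*R(122) = ((2 - 4)/(-5 - 2))*(10*122**2) = (-2/(-7))*(10*14884) = -2*(-1/7)*148840 = (2/7)*148840 = 297680/7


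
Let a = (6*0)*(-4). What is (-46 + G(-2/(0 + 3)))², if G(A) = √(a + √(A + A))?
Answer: (138 - √2*3^(¾)*√I)²/9 ≈ 2046.1 - 68.75*I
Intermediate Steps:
a = 0 (a = 0*(-4) = 0)
G(A) = 2^(¼)*A^(¼) (G(A) = √(0 + √(A + A)) = √(0 + √(2*A)) = √(0 + √2*√A) = √(√2*√A) = 2^(¼)*A^(¼))
(-46 + G(-2/(0 + 3)))² = (-46 + 2^(¼)*(-2/(0 + 3))^(¼))² = (-46 + 2^(¼)*(-2/3)^(¼))² = (-46 + 2^(¼)*(-2*⅓)^(¼))² = (-46 + 2^(¼)*(-⅔)^(¼))² = (-46 + 2^(¼)*((-2)^(¼)*3^(¾)/3))² = (-46 + (-1)^(¼)*√2*3^(¾)/3)²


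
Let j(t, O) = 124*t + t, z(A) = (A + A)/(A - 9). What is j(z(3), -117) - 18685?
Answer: -18810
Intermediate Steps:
z(A) = 2*A/(-9 + A) (z(A) = (2*A)/(-9 + A) = 2*A/(-9 + A))
j(t, O) = 125*t
j(z(3), -117) - 18685 = 125*(2*3/(-9 + 3)) - 18685 = 125*(2*3/(-6)) - 18685 = 125*(2*3*(-1/6)) - 18685 = 125*(-1) - 18685 = -125 - 18685 = -18810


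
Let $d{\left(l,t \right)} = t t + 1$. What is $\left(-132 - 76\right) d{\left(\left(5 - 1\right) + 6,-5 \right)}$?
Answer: $-5408$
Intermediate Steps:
$d{\left(l,t \right)} = 1 + t^{2}$ ($d{\left(l,t \right)} = t^{2} + 1 = 1 + t^{2}$)
$\left(-132 - 76\right) d{\left(\left(5 - 1\right) + 6,-5 \right)} = \left(-132 - 76\right) \left(1 + \left(-5\right)^{2}\right) = - 208 \left(1 + 25\right) = \left(-208\right) 26 = -5408$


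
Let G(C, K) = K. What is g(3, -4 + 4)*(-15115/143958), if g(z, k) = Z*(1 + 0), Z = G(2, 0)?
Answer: 0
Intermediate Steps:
Z = 0
g(z, k) = 0 (g(z, k) = 0*(1 + 0) = 0*1 = 0)
g(3, -4 + 4)*(-15115/143958) = 0*(-15115/143958) = 0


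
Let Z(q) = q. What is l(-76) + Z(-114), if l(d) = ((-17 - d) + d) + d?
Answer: -207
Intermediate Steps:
l(d) = -17 + d
l(-76) + Z(-114) = (-17 - 76) - 114 = -93 - 114 = -207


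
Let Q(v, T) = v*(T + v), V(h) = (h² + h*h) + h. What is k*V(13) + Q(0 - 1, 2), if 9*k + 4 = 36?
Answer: 1247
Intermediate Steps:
k = 32/9 (k = -4/9 + (⅑)*36 = -4/9 + 4 = 32/9 ≈ 3.5556)
V(h) = h + 2*h² (V(h) = (h² + h²) + h = 2*h² + h = h + 2*h²)
k*V(13) + Q(0 - 1, 2) = 32*(13*(1 + 2*13))/9 + (0 - 1)*(2 + (0 - 1)) = 32*(13*(1 + 26))/9 - (2 - 1) = 32*(13*27)/9 - 1*1 = (32/9)*351 - 1 = 1248 - 1 = 1247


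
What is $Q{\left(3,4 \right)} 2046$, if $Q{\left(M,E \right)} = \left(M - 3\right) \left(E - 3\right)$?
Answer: $0$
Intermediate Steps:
$Q{\left(M,E \right)} = \left(-3 + E\right) \left(-3 + M\right)$ ($Q{\left(M,E \right)} = \left(-3 + M\right) \left(-3 + E\right) = \left(-3 + E\right) \left(-3 + M\right)$)
$Q{\left(3,4 \right)} 2046 = \left(9 - 12 - 9 + 4 \cdot 3\right) 2046 = \left(9 - 12 - 9 + 12\right) 2046 = 0 \cdot 2046 = 0$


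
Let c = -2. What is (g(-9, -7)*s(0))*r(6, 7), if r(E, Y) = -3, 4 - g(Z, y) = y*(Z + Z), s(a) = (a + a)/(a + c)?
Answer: 0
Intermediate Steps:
s(a) = 2*a/(-2 + a) (s(a) = (a + a)/(a - 2) = (2*a)/(-2 + a) = 2*a/(-2 + a))
g(Z, y) = 4 - 2*Z*y (g(Z, y) = 4 - y*(Z + Z) = 4 - y*2*Z = 4 - 2*Z*y)
(g(-9, -7)*s(0))*r(6, 7) = ((4 - 2*(-9)*(-7))*(2*0/(-2 + 0)))*(-3) = ((4 - 126)*(2*0/(-2)))*(-3) = -244*0*(-1)/2*(-3) = -122*0*(-3) = 0*(-3) = 0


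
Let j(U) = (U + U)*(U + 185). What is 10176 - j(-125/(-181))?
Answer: 324973436/32761 ≈ 9919.5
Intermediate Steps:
j(U) = 2*U*(185 + U) (j(U) = (2*U)*(185 + U) = 2*U*(185 + U))
10176 - j(-125/(-181)) = 10176 - 2*(-125/(-181))*(185 - 125/(-181)) = 10176 - 2*(-125*(-1/181))*(185 - 125*(-1/181)) = 10176 - 2*125*(185 + 125/181)/181 = 10176 - 2*125*33610/(181*181) = 10176 - 1*8402500/32761 = 10176 - 8402500/32761 = 324973436/32761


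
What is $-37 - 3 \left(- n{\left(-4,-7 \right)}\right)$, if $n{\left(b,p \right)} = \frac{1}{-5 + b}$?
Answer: $- \frac{112}{3} \approx -37.333$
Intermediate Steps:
$-37 - 3 \left(- n{\left(-4,-7 \right)}\right) = -37 - 3 \left(- \frac{1}{-5 - 4}\right) = -37 - 3 \left(- \frac{1}{-9}\right) = -37 - 3 \left(\left(-1\right) \left(- \frac{1}{9}\right)\right) = -37 - \frac{1}{3} = - \frac{112}{3}$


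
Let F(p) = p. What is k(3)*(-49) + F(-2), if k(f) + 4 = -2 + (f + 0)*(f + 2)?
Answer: -443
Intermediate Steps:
k(f) = -6 + f*(2 + f) (k(f) = -4 + (-2 + (f + 0)*(f + 2)) = -4 + (-2 + f*(2 + f)) = -6 + f*(2 + f))
k(3)*(-49) + F(-2) = (-6 + 3² + 2*3)*(-49) - 2 = (-6 + 9 + 6)*(-49) - 2 = 9*(-49) - 2 = -441 - 2 = -443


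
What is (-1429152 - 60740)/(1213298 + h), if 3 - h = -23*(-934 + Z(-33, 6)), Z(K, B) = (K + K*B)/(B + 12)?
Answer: -8939352/7149143 ≈ -1.2504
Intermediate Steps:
Z(K, B) = (K + B*K)/(12 + B)
h = -130645/6 (h = 3 - (-23)*(-934 - 33*(1 + 6)/(12 + 6)) = 3 - (-23)*(-934 - 33*7/18) = 3 - (-23)*(-934 - 33*1/18*7) = 3 - (-23)*(-934 - 77/6) = 3 - (-23)*(-5681)/6 = 3 - 1*130663/6 = 3 - 130663/6 = -130645/6 ≈ -21774.)
(-1429152 - 60740)/(1213298 + h) = (-1429152 - 60740)/(1213298 - 130645/6) = -1489892/7149143/6 = -1489892*6/7149143 = -8939352/7149143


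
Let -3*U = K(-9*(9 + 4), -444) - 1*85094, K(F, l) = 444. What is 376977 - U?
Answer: 1046281/3 ≈ 3.4876e+5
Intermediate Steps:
U = 84650/3 (U = -(444 - 1*85094)/3 = -(444 - 85094)/3 = -⅓*(-84650) = 84650/3 ≈ 28217.)
376977 - U = 376977 - 1*84650/3 = 376977 - 84650/3 = 1046281/3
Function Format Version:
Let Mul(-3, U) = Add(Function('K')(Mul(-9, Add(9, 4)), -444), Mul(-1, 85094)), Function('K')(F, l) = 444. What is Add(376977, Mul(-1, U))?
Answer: Rational(1046281, 3) ≈ 3.4876e+5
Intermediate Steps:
U = Rational(84650, 3) (U = Mul(Rational(-1, 3), Add(444, Mul(-1, 85094))) = Mul(Rational(-1, 3), Add(444, -85094)) = Mul(Rational(-1, 3), -84650) = Rational(84650, 3) ≈ 28217.)
Add(376977, Mul(-1, U)) = Add(376977, Mul(-1, Rational(84650, 3))) = Add(376977, Rational(-84650, 3)) = Rational(1046281, 3)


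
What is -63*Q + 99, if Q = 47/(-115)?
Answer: 14346/115 ≈ 124.75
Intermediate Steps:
Q = -47/115 (Q = 47*(-1/115) = -47/115 ≈ -0.40870)
-63*Q + 99 = -63*(-47/115) + 99 = 2961/115 + 99 = 14346/115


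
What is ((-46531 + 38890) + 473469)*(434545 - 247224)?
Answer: 87259366788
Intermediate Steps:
((-46531 + 38890) + 473469)*(434545 - 247224) = (-7641 + 473469)*187321 = 465828*187321 = 87259366788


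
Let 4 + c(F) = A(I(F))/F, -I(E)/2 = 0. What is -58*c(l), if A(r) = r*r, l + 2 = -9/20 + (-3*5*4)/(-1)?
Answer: 232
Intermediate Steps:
I(E) = 0 (I(E) = -2*0 = 0)
l = 1151/20 (l = -2 + (-9/20 + (-3*5*4)/(-1)) = -2 + (-9*1/20 - 15*4*(-1)) = -2 + (-9/20 - 60*(-1)) = -2 + (-9/20 + 60) = -2 + 1191/20 = 1151/20 ≈ 57.550)
A(r) = r²
c(F) = -4 (c(F) = -4 + 0²/F = -4 + 0/F = -4 + 0 = -4)
-58*c(l) = -58*(-4) = 232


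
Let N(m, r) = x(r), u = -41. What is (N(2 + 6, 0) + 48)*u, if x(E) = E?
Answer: -1968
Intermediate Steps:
N(m, r) = r
(N(2 + 6, 0) + 48)*u = (0 + 48)*(-41) = 48*(-41) = -1968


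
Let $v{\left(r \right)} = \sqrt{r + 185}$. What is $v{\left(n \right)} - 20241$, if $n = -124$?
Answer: $-20241 + \sqrt{61} \approx -20233.0$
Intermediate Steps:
$v{\left(r \right)} = \sqrt{185 + r}$
$v{\left(n \right)} - 20241 = \sqrt{185 - 124} - 20241 = \sqrt{61} - 20241 = -20241 + \sqrt{61}$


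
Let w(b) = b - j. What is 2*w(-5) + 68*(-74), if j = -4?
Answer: -5034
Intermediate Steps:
w(b) = 4 + b (w(b) = b - 1*(-4) = b + 4 = 4 + b)
2*w(-5) + 68*(-74) = 2*(4 - 5) + 68*(-74) = 2*(-1) - 5032 = -2 - 5032 = -5034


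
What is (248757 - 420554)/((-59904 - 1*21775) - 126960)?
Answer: 171797/208639 ≈ 0.82342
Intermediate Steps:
(248757 - 420554)/((-59904 - 1*21775) - 126960) = -171797/((-59904 - 21775) - 126960) = -171797/(-81679 - 126960) = -171797/(-208639) = -171797*(-1/208639) = 171797/208639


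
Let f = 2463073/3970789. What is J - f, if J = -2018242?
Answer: -8014015596011/3970789 ≈ -2.0182e+6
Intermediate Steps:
f = 2463073/3970789 (f = 2463073*(1/3970789) = 2463073/3970789 ≈ 0.62030)
J - f = -2018242 - 1*2463073/3970789 = -2018242 - 2463073/3970789 = -8014015596011/3970789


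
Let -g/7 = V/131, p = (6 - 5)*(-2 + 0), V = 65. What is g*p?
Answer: 910/131 ≈ 6.9466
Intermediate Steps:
p = -2 (p = 1*(-2) = -2)
g = -455/131 ≈ -3.4733
g*p = -455/131*(-2) = 910/131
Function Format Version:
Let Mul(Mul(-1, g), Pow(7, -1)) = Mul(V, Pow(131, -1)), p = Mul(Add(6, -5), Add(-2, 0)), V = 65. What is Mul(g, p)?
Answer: Rational(910, 131) ≈ 6.9466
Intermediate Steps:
p = -2 (p = Mul(1, -2) = -2)
g = Rational(-455, 131) (g = Mul(-7, Mul(65, Pow(131, -1))) = Mul(-7, Mul(65, Rational(1, 131))) = Mul(-7, Rational(65, 131)) = Rational(-455, 131) ≈ -3.4733)
Mul(g, p) = Mul(Rational(-455, 131), -2) = Rational(910, 131)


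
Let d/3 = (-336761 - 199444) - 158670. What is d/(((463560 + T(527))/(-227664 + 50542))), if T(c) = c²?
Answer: 369232949250/741289 ≈ 4.9810e+5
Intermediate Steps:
d = -2084625 (d = 3*((-336761 - 199444) - 158670) = 3*(-536205 - 158670) = 3*(-694875) = -2084625)
d/(((463560 + T(527))/(-227664 + 50542))) = -2084625*(-227664 + 50542)/(463560 + 527²) = -2084625*(-177122/(463560 + 277729)) = -2084625/(741289*(-1/177122)) = -2084625/(-741289/177122) = -2084625*(-177122/741289) = 369232949250/741289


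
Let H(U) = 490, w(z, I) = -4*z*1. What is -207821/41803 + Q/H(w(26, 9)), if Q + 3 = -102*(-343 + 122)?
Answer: 840365527/20483470 ≈ 41.026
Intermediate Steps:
w(z, I) = -4*z
Q = 22539 (Q = -3 - 102*(-343 + 122) = -3 - 102*(-221) = -3 + 22542 = 22539)
-207821/41803 + Q/H(w(26, 9)) = -207821/41803 + 22539/490 = 840365527/20483470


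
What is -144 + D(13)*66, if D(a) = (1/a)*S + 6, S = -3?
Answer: 3078/13 ≈ 236.77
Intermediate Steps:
D(a) = 6 - 3/a (D(a) = (1/a)*(-3) + 6 = -3/a + 6 = 6 - 3/a)
-144 + D(13)*66 = -144 + (6 - 3/13)*66 = -144 + (75/13)*66 = -144 + 4950/13 = 3078/13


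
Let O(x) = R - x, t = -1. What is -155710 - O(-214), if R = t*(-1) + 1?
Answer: -155926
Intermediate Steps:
R = 2 (R = -1*(-1) + 1 = 1 + 1 = 2)
O(x) = 2 - x
-155710 - O(-214) = -155710 - (2 - 1*(-214)) = -155710 - (2 + 214) = -155710 - 1*216 = -155710 - 216 = -155926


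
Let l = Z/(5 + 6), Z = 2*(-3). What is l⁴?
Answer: 1296/14641 ≈ 0.088519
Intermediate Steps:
Z = -6
l = -6/11 (l = -6/(5 + 6) = -6/11 ≈ -0.54545)
l⁴ = (-6/11)⁴ = 1296/14641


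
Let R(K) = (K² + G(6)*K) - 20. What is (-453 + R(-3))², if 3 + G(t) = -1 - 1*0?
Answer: 204304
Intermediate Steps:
G(t) = -4 (G(t) = -3 + (-1 - 1*0) = -3 + (-1 + 0) = -3 - 1 = -4)
R(K) = -20 + K² - 4*K (R(K) = (K² - 4*K) - 20 = -20 + K² - 4*K)
(-453 + R(-3))² = (-453 + (-20 + (-3)² - 4*(-3)))² = (-453 + (-20 + 9 + 12))² = (-453 + 1)² = (-452)² = 204304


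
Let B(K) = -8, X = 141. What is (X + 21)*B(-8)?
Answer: -1296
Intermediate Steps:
(X + 21)*B(-8) = (141 + 21)*(-8) = 162*(-8) = -1296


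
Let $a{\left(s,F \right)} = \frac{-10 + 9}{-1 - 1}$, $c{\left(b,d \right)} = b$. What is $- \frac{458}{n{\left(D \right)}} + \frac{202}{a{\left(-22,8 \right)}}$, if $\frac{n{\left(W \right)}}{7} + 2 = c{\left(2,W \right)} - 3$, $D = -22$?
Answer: $\frac{8942}{21} \approx 425.81$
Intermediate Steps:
$a{\left(s,F \right)} = \frac{1}{2}$ ($a{\left(s,F \right)} = - \frac{1}{-2} = \left(-1\right) \left(- \frac{1}{2}\right) = \frac{1}{2}$)
$n{\left(W \right)} = -21$ ($n{\left(W \right)} = -14 + 7 \left(2 - 3\right) = -14 + 7 \left(-1\right) = -14 - 7 = -21$)
$- \frac{458}{n{\left(D \right)}} + \frac{202}{a{\left(-22,8 \right)}} = - \frac{458}{-21} + 202 \frac{1}{\frac{1}{2}} = \left(-458\right) \left(- \frac{1}{21}\right) + 202 \cdot 2 = \frac{458}{21} + 404 = \frac{8942}{21}$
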